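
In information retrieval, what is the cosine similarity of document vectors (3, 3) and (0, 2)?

With u = (3, 3), v = (0, 2):
u·v = 3·0 + 3·2 = 0 + 6 = 6.
|u| = √(3² + 3²) = √18, |v| = √(0² + 2²) = √4, so |u||v| = √(18·4) = √72.
cos θ = (u·v)/(|u||v|) = 6/√72 ≈ 0.7071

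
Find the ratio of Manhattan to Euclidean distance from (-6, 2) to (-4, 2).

L1 = |-6 - (-4)| + |2 - 2| = 2 + 0 = 2
L2 = √(2² + 0²) = √4 = 2
L1 ≥ L2 always (equality iff movement is along one axis); L1 = L2 here (movement is along a single axis).
Ratio L1/L2 = 2/2 = 1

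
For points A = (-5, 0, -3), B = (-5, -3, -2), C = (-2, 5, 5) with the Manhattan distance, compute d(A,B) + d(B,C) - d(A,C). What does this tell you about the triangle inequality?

d(A,B) = 0 + 3 + 1 = 4, d(B,C) = 3 + 8 + 7 = 18, d(A,C) = 3 + 5 + 8 = 16.
d(A,B) + d(B,C) - d(A,C) = 4 + 18 - 16 = 22 - 16 = 6. This is ≥ 0, so the triangle inequality holds for these points.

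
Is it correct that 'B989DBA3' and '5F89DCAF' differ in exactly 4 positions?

Differing positions: 1, 2, 6, 8. Hamming distance = 4, so the claim is true.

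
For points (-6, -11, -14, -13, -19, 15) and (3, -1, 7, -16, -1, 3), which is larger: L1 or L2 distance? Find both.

L1 = |-6 - 3| + |-11 - (-1)| + |-14 - 7| + |-13 - (-16)| + |-19 - (-1)| + |15 - 3| = 9 + 10 + 21 + 3 + 18 + 12 = 73
L2 = √(9² + 10² + 21² + 3² + 18² + 12²) = √1099 ≈ 33.1512
L1 ≥ L2 always (equality iff movement is along one axis); L1 > L2 here.
Ratio L1/L2 = 73/√1099 ≈ 2.202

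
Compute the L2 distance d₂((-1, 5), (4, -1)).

√(Σ(x_i - y_i)²) = √((-1 - 4)² + (5 - (-1))²)
= √((-5)² + 6²) = √(25 + 36) = √61 ≈ 7.8102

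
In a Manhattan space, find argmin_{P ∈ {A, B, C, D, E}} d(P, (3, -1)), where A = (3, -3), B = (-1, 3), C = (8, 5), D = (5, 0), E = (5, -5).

Distances: d(A) = 2, d(B) = 8, d(C) = 11, d(D) = 3, d(E) = 6. Nearest: A = (3, -3) with distance 2.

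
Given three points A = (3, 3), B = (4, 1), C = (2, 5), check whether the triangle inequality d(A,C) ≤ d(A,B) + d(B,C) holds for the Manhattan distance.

d(A,B) = 1 + 2 = 3, d(B,C) = 2 + 4 = 6, d(A,C) = 1 + 2 = 3.
d(A,C) = 3 ≤ 3 + 6 = 9. Triangle inequality is satisfied.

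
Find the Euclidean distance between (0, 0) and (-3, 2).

√(Σ(x_i - y_i)²) = √((0 - (-3))² + (0 - 2)²)
= √(3² + (-2)²) = √(9 + 4) = √13 ≈ 3.6056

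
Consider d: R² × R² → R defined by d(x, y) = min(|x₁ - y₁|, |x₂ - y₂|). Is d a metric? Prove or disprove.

No. d fails identity of indiscernibles: take x = (-2, 0) and y = (-2, 3). Then d(x,y) = min(|-2 - (-2)|, |0 - 3|) = min(0, 3) = 0, yet x ≠ y.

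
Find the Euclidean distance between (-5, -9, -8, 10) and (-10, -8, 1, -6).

√(Σ(x_i - y_i)²) = √((-5 - (-10))² + (-9 - (-8))² + (-8 - 1)² + (10 - (-6))²)
= √(5² + (-1)² + (-9)² + 16²) = √(25 + 1 + 81 + 256) = √363 ≈ 19.0526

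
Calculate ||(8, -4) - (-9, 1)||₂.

√(Σ(x_i - y_i)²) = √((8 - (-9))² + (-4 - 1)²)
= √(17² + (-5)²) = √(289 + 25) = √314 ≈ 17.72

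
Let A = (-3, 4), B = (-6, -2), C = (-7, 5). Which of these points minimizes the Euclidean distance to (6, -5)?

Distances: d(A) ≈ 12.7279, d(B) ≈ 12.3693, d(C) ≈ 16.4012. Nearest: B = (-6, -2) with distance 12.3693.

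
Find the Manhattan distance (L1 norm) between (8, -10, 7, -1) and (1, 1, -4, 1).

Σ|x_i - y_i| = |8 - 1| + |-10 - 1| + |7 - (-4)| + |-1 - 1| = 7 + 11 + 11 + 2 = 31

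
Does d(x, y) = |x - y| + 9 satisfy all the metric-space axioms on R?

No. d fails identity of indiscernibles (specifically d(x,x) = 0): d(-1, -1) = |-1 - (-1)| + 9 = 0 + 9 = 9 ≠ 0.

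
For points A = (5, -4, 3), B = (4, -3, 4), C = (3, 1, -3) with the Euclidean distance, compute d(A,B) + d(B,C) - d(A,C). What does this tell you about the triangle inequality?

d(A,B) = √(1² + 1² + 1²) = √3 ≈ 1.7321, d(B,C) = √(1² + 4² + 7²) = √66 ≈ 8.124, d(A,C) = √(2² + 5² + 6²) = √65 ≈ 8.0623.
d(A,B) + d(B,C) - d(A,C) = 1.7321 + 8.124 - 8.0623 = 9.8561 - 8.0623 = 1.7938 (to 4 decimal places). This is ≥ 0, so the triangle inequality holds for these points.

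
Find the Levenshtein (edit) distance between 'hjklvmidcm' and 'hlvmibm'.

Let D[i][j] be the edit distance between the first i characters of 'hjklvmidcm' and the first j characters of 'hlvmibm', with D[i][0] = i, D[0][j] = j, and D[i][j] = D[i-1][j-1] if the characters match, else 1 + min(D[i-1][j], D[i][j-1], D[i-1][j-1]). Filling the table (rows: prefixes of 'hjklvmidcm', columns: prefixes of 'hlvmibm'):
     ε  h  l  v  m  i  b  m
  ε  0  1  2  3  4  5  6  7
  h  1  0  1  2  3  4  5  6
  j  2  1  1  2  3  4  5  6
  k  3  2  2  2  3  4  5  6
  l  4  3  2  3  3  4  5  6
  v  5  4  3  2  3  4  5  6
  m  6  5  4  3  2  3  4  5
  i  7  6  5  4  3  2  3  4
  d  8  7  6  5  4  3  3  4
  c  9  8  7  6  5  4  4  4
  m 10  9  8  7  6  5  5  4
The bottom-right entry gives D[10][7] = 4, so no sequence of fewer than 4 edits works. Backtracking through the table gives one optimal edit sequence (4 edits):
  hjklvmidcm → hklvmidcm (del j @2)
  hklvmidcm → hlvmidcm (del k @2)
  hlvmidcm → hlvmicm (del d @6)
  hlvmicm → hlvmibm (sub c→b @6)
Edit distance = 4.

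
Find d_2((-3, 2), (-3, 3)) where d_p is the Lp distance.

(Σ|x_i - y_i|^2)^(1/2) = (|-3 - (-3)|^2 + |2 - 3|^2)^(1/2)
= (0^2 + 1^2)^(1/2) = (0 + 1)^(1/2) = (1)^(1/2) = 1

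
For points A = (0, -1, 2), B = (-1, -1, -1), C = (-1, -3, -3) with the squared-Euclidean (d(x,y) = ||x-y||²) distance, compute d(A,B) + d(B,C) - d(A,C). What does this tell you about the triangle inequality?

d(A,B) = 1² + 0² + 3² = 10, d(B,C) = 0² + 2² + 2² = 8, d(A,C) = 1² + 2² + 5² = 30.
d(A,B) + d(B,C) - d(A,C) = 10 + 8 - 30 = 18 - 30 = -12. This is < 0, so the triangle inequality FAILS for these points (squared-Euclidean is not a metric).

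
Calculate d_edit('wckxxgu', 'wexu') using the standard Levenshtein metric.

Let D[i][j] be the edit distance between the first i characters of 'wckxxgu' and the first j characters of 'wexu', with D[i][0] = i, D[0][j] = j, and D[i][j] = D[i-1][j-1] if the characters match, else 1 + min(D[i-1][j], D[i][j-1], D[i-1][j-1]). Filling the table (rows: prefixes of 'wckxxgu', columns: prefixes of 'wexu'):
     ε  w  e  x  u
  ε  0  1  2  3  4
  w  1  0  1  2  3
  c  2  1  1  2  3
  k  3  2  2  2  3
  x  4  3  3  2  3
  x  5  4  4  3  3
  g  6  5  5  4  4
  u  7  6  6  5  4
The bottom-right entry gives D[7][4] = 4, so no sequence of fewer than 4 edits works. Backtracking through the table gives one optimal edit sequence (4 edits):
  wckxxgu → wkxxgu (del c @2)
  wkxxgu → wxxgu (del k @2)
  wxxgu → wexgu (sub x→e @2)
  wexgu → wexu (del g @4)
Edit distance = 4.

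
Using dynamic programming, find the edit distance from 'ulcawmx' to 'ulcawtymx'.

Let D[i][j] be the edit distance between the first i characters of 'ulcawmx' and the first j characters of 'ulcawtymx', with D[i][0] = i, D[0][j] = j, and D[i][j] = D[i-1][j-1] if the characters match, else 1 + min(D[i-1][j], D[i][j-1], D[i-1][j-1]). Filling the table (rows: prefixes of 'ulcawmx', columns: prefixes of 'ulcawtymx'):
     ε  u  l  c  a  w  t  y  m  x
  ε  0  1  2  3  4  5  6  7  8  9
  u  1  0  1  2  3  4  5  6  7  8
  l  2  1  0  1  2  3  4  5  6  7
  c  3  2  1  0  1  2  3  4  5  6
  a  4  3  2  1  0  1  2  3  4  5
  w  5  4  3  2  1  0  1  2  3  4
  m  6  5  4  3  2  1  1  2  2  3
  x  7  6  5  4  3  2  2  2  3  2
The bottom-right entry gives D[7][9] = 2, so no sequence of fewer than 2 edits works. Backtracking through the table gives one optimal edit sequence (2 edits):
  ulcawmx → ulcawtmx (ins t @6)
  ulcawtmx → ulcawtymx (ins y @7)
Edit distance = 2.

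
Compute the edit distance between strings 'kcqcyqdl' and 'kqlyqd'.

Let D[i][j] be the edit distance between the first i characters of 'kcqcyqdl' and the first j characters of 'kqlyqd', with D[i][0] = i, D[0][j] = j, and D[i][j] = D[i-1][j-1] if the characters match, else 1 + min(D[i-1][j], D[i][j-1], D[i-1][j-1]). Filling the table (rows: prefixes of 'kcqcyqdl', columns: prefixes of 'kqlyqd'):
     ε  k  q  l  y  q  d
  ε  0  1  2  3  4  5  6
  k  1  0  1  2  3  4  5
  c  2  1  1  2  3  4  5
  q  3  2  1  2  3  3  4
  c  4  3  2  2  3  4  4
  y  5  4  3  3  2  3  4
  q  6  5  4  4  3  2  3
  d  7  6  5  5  4  3  2
  l  8  7  6  5  5  4  3
The bottom-right entry gives D[8][6] = 3, so no sequence of fewer than 3 edits works. Backtracking through the table gives one optimal edit sequence (3 edits):
  kcqcyqdl → kqcyqdl (del c @2)
  kqcyqdl → kqlyqdl (sub c→l @3)
  kqlyqdl → kqlyqd (del l @7)
Edit distance = 3.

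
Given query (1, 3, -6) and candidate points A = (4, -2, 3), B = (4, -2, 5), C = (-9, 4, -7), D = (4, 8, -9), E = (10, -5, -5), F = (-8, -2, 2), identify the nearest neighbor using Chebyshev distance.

Distances: d(A) = 9, d(B) = 11, d(C) = 10, d(D) = 5, d(E) = 9, d(F) = 9. Nearest: D = (4, 8, -9) with distance 5.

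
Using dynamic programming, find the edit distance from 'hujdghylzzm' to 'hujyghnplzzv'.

Let D[i][j] be the edit distance between the first i characters of 'hujdghylzzm' and the first j characters of 'hujyghnplzzv', with D[i][0] = i, D[0][j] = j, and D[i][j] = D[i-1][j-1] if the characters match, else 1 + min(D[i-1][j], D[i][j-1], D[i-1][j-1]). Filling the table (rows: prefixes of 'hujdghylzzm', columns: prefixes of 'hujyghnplzzv'):
     ε  h  u  j  y  g  h  n  p  l  z  z  v
  ε  0  1  2  3  4  5  6  7  8  9 10 11 12
  h  1  0  1  2  3  4  5  6  7  8  9 10 11
  u  2  1  0  1  2  3  4  5  6  7  8  9 10
  j  3  2  1  0  1  2  3  4  5  6  7  8  9
  d  4  3  2  1  1  2  3  4  5  6  7  8  9
  g  5  4  3  2  2  1  2  3  4  5  6  7  8
  h  6  5  4  3  3  2  1  2  3  4  5  6  7
  y  7  6  5  4  3  3  2  2  3  4  5  6  7
  l  8  7  6  5  4  4  3  3  3  3  4  5  6
  z  9  8  7  6  5  5  4  4  4  4  3  4  5
  z 10  9  8  7  6  6  5  5  5  5  4  3  4
  m 11 10  9  8  7  7  6  6  6  6  5  4  4
The bottom-right entry gives D[11][12] = 4, so no sequence of fewer than 4 edits works. Backtracking through the table gives one optimal edit sequence (4 edits):
  hujdghylzzm → hujyghylzzm (sub d→y @4)
  hujyghylzzm → hujyghnylzzm (ins n @7)
  hujyghnylzzm → hujyghnplzzm (sub y→p @8)
  hujyghnplzzm → hujyghnplzzv (sub m→v @12)
Edit distance = 4.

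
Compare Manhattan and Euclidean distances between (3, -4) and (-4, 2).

L1 = |3 - (-4)| + |-4 - 2| = 7 + 6 = 13
L2 = √(7² + 6²) = √85 ≈ 9.2195
L1 ≥ L2 always (equality iff movement is along one axis); L1 > L2 here.
Ratio L1/L2 = 13/√85 ≈ 1.41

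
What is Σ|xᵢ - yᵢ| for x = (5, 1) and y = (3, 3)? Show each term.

Σ|x_i - y_i| = |5 - 3| + |1 - 3| = 2 + 2 = 4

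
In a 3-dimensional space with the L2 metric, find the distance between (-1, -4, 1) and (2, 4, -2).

(Σ|x_i - y_i|^2)^(1/2) = (|-1 - 2|^2 + |-4 - 4|^2 + |1 - (-2)|^2)^(1/2)
= (3^2 + 8^2 + 3^2)^(1/2) = (9 + 64 + 9)^(1/2) = (82)^(1/2) ≈ 9.0554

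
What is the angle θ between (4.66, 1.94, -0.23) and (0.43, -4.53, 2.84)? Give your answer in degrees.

With u = (4.66, 1.94, -0.23), v = (0.43, -4.53, 2.84):
u·v = 4.66·0.43 + 1.94·(-4.53) + (-0.23)·2.84 = 2.0038 + (-8.7882) + (-0.6532) = -7.4376.
|u| = √(4.66² + 1.94² + (-0.23)²) = √(21.7156 + 3.7636 + 0.0529) = √25.5321, |v| = √(0.43² + (-4.53)² + 2.84²) = √(0.1849 + 20.5209 + 8.0656) = √28.7714.
cos θ = (u·v)/(|u||v|) = -7.4376/(√25.5321·√28.7714) ≈ -0.274416
θ = arccos(-0.274416) ≈ 105.93°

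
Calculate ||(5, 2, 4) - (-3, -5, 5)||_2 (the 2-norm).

(Σ|x_i - y_i|^2)^(1/2) = (|5 - (-3)|^2 + |2 - (-5)|^2 + |4 - 5|^2)^(1/2)
= (8^2 + 7^2 + 1^2)^(1/2) = (64 + 49 + 1)^(1/2) = (114)^(1/2) ≈ 10.6771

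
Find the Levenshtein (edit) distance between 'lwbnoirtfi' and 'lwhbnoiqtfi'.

Let D[i][j] be the edit distance between the first i characters of 'lwbnoirtfi' and the first j characters of 'lwhbnoiqtfi', with D[i][0] = i, D[0][j] = j, and D[i][j] = D[i-1][j-1] if the characters match, else 1 + min(D[i-1][j], D[i][j-1], D[i-1][j-1]). Filling the table (rows: prefixes of 'lwbnoirtfi', columns: prefixes of 'lwhbnoiqtfi'):
     ε  l  w  h  b  n  o  i  q  t  f  i
  ε  0  1  2  3  4  5  6  7  8  9 10 11
  l  1  0  1  2  3  4  5  6  7  8  9 10
  w  2  1  0  1  2  3  4  5  6  7  8  9
  b  3  2  1  1  1  2  3  4  5  6  7  8
  n  4  3  2  2  2  1  2  3  4  5  6  7
  o  5  4  3  3  3  2  1  2  3  4  5  6
  i  6  5  4  4  4  3  2  1  2  3  4  5
  r  7  6  5  5  5  4  3  2  2  3  4  5
  t  8  7  6  6  6  5  4  3  3  2  3  4
  f  9  8  7  7  7  6  5  4  4  3  2  3
  i 10  9  8  8  8  7  6  5  5  4  3  2
The bottom-right entry gives D[10][11] = 2, so no sequence of fewer than 2 edits works. Backtracking through the table gives one optimal edit sequence (2 edits):
  lwbnoirtfi → lwhbnoirtfi (ins h @3)
  lwhbnoirtfi → lwhbnoiqtfi (sub r→q @8)
Edit distance = 2.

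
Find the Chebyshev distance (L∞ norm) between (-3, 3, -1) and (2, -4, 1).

max(|x_i - y_i|) = max(|-3 - 2|, |3 - (-4)|, |-1 - 1|) = max(5, 7, 2) = 7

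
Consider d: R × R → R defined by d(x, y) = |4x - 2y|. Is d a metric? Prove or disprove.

No. d fails symmetry: d(3, 4) = |4·3 - 2·4| = |4| = 4, but d(4, 3) = |4·4 - 2·3| = |10| = 10. Since 4 ≠ 10, d(x,y) ≠ d(y,x) in general.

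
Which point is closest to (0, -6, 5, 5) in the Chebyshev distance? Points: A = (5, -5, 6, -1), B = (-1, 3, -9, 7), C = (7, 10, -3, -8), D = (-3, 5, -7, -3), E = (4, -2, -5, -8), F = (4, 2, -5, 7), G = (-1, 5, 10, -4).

Distances: d(A) = 6, d(B) = 14, d(C) = 16, d(D) = 12, d(E) = 13, d(F) = 10, d(G) = 11. Nearest: A = (5, -5, 6, -1) with distance 6.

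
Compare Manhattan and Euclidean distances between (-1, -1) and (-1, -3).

L1 = |-1 - (-1)| + |-1 - (-3)| = 0 + 2 = 2
L2 = √(0² + 2²) = √4 = 2
L1 ≥ L2 always (equality iff movement is along one axis); L1 = L2 here (movement is along a single axis).
Ratio L1/L2 = 2/2 = 1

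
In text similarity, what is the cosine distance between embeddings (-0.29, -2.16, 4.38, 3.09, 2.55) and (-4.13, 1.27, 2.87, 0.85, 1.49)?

With u = (-0.29, -2.16, 4.38, 3.09, 2.55), v = (-4.13, 1.27, 2.87, 0.85, 1.49):
u·v = (-0.29)·(-4.13) + (-2.16)·1.27 + 4.38·2.87 + 3.09·0.85 + 2.55·1.49 = 1.1977 + (-2.7432) + 12.5706 + 2.6265 + 3.7995 = 17.4511.
|u| = √((-0.29)² + (-2.16)² + 4.38² + 3.09² + 2.55²) = √(0.0841 + 4.6656 + 19.1844 + 9.5481 + 6.5025) = √39.9847, |v| = √((-4.13)² + 1.27² + 2.87² + 0.85² + 1.49²) = √(17.0569 + 1.6129 + 8.2369 + 0.7225 + 2.2201) = √29.8493.
cos θ = (u·v)/(|u||v|) = 17.4511/(√39.9847·√29.8493) ≈ 0.5051
Cosine distance = 1 - cos θ ≈ 1 - 0.5051 = 0.4949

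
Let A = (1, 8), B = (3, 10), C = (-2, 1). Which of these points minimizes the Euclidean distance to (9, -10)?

Distances: d(A) ≈ 19.6977, d(B) ≈ 20.8806, d(C) ≈ 15.5563. Nearest: C = (-2, 1) with distance 15.5563.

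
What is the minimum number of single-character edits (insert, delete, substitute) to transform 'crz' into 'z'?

Let D[i][j] be the edit distance between the first i characters of 'crz' and the first j characters of 'z', with D[i][0] = i, D[0][j] = j, and D[i][j] = D[i-1][j-1] if the characters match, else 1 + min(D[i-1][j], D[i][j-1], D[i-1][j-1]). Filling the table (rows: prefixes of 'crz', columns: prefixes of 'z'):
     ε  z
  ε  0  1
  c  1  1
  r  2  2
  z  3  2
The bottom-right entry gives D[3][1] = 2, so no sequence of fewer than 2 edits works. Backtracking through the table gives one optimal edit sequence (2 edits):
  crz → rz (del c @1)
  rz → z (del r @1)
Edit distance = 2.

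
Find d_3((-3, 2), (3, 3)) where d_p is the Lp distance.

(Σ|x_i - y_i|^3)^(1/3) = (|-3 - 3|^3 + |2 - 3|^3)^(1/3)
= (6^3 + 1^3)^(1/3) = (216 + 1)^(1/3) = (217)^(1/3) ≈ 6.0092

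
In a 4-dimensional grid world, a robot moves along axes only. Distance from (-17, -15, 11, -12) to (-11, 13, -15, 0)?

Σ|x_i - y_i| = |-17 - (-11)| + |-15 - 13| + |11 - (-15)| + |-12 - 0| = 6 + 28 + 26 + 12 = 72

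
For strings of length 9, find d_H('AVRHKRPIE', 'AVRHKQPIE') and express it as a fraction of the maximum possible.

Differing positions: 6. Hamming distance = 1. The maximum possible Hamming distance for length-9 strings is 9, so d_H/9 = 1/9 ≈ 0.1111.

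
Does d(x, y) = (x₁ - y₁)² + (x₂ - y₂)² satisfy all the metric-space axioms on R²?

No. The squared Euclidean distance fails the triangle inequality. Counterexample: x = (0, 0), y = (2, 1), z = (4, 2). d(x,z) = 4² + 2² = 20, but d(x,y) + d(y,z) = (2² + 1²) + (2² + 1²) = 5 + 5 = 10. Since 20 > 10, the triangle inequality is violated. (Note: √d, the ordinary Euclidean distance, IS a metric.)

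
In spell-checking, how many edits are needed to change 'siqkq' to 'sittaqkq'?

Let D[i][j] be the edit distance between the first i characters of 'siqkq' and the first j characters of 'sittaqkq', with D[i][0] = i, D[0][j] = j, and D[i][j] = D[i-1][j-1] if the characters match, else 1 + min(D[i-1][j], D[i][j-1], D[i-1][j-1]). Filling the table (rows: prefixes of 'siqkq', columns: prefixes of 'sittaqkq'):
     ε  s  i  t  t  a  q  k  q
  ε  0  1  2  3  4  5  6  7  8
  s  1  0  1  2  3  4  5  6  7
  i  2  1  0  1  2  3  4  5  6
  q  3  2  1  1  2  3  3  4  5
  k  4  3  2  2  2  3  4  3  4
  q  5  4  3  3  3  3  3  4  3
The bottom-right entry gives D[5][8] = 3, so no sequence of fewer than 3 edits works. Backtracking through the table gives one optimal edit sequence (3 edits):
  siqkq → sitqkq (ins t @3)
  sitqkq → sittqkq (ins t @4)
  sittqkq → sittaqkq (ins a @5)
Edit distance = 3.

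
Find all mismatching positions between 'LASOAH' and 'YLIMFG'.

Differing positions: 1, 2, 3, 4, 5, 6. Hamming distance = 6.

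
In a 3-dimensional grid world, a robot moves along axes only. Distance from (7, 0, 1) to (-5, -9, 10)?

Σ|x_i - y_i| = |7 - (-5)| + |0 - (-9)| + |1 - 10| = 12 + 9 + 9 = 30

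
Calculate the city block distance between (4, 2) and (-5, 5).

Σ|x_i - y_i| = |4 - (-5)| + |2 - 5| = 9 + 3 = 12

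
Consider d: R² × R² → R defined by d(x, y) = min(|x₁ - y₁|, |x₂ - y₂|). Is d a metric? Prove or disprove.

No. d fails identity of indiscernibles: take x = (4, 0) and y = (4, 3). Then d(x,y) = min(|4 - 4|, |0 - 3|) = min(0, 3) = 0, yet x ≠ y.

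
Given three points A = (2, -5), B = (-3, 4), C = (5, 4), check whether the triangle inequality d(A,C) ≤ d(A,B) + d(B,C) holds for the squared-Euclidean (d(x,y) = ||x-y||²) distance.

d(A,B) = 5² + 9² = 106, d(B,C) = 8² + 0² = 64, d(A,C) = 3² + 9² = 90.
d(A,C) = 90 ≤ 106 + 64 = 170. Triangle inequality is satisfied.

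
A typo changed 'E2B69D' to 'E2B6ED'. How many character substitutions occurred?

Differing positions: 5. Hamming distance = 1.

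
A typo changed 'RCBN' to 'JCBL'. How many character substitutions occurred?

Differing positions: 1, 4. Hamming distance = 2.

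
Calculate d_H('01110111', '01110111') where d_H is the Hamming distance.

Differing positions: none. Hamming distance = 0.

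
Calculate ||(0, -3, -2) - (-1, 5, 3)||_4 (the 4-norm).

(Σ|x_i - y_i|^4)^(1/4) = (|0 - (-1)|^4 + |-3 - 5|^4 + |-2 - 3|^4)^(1/4)
= (1^4 + 8^4 + 5^4)^(1/4) = (1 + 4096 + 625)^(1/4) = (4722)^(1/4) ≈ 8.2896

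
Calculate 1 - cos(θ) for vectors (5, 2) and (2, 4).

With u = (5, 2), v = (2, 4):
u·v = 5·2 + 2·4 = 10 + 8 = 18.
|u| = √(5² + 2²) = √29, |v| = √(2² + 4²) = √20, so |u||v| = √(29·20) = √580.
cos θ = (u·v)/(|u||v|) = 18/√580 ≈ 0.7474
Cosine distance = 1 - cos θ ≈ 1 - 0.7474 = 0.2526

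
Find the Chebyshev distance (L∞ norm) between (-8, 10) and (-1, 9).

max(|x_i - y_i|) = max(|-8 - (-1)|, |10 - 9|) = max(7, 1) = 7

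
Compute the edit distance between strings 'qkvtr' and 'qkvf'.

Let D[i][j] be the edit distance between the first i characters of 'qkvtr' and the first j characters of 'qkvf', with D[i][0] = i, D[0][j] = j, and D[i][j] = D[i-1][j-1] if the characters match, else 1 + min(D[i-1][j], D[i][j-1], D[i-1][j-1]). Filling the table (rows: prefixes of 'qkvtr', columns: prefixes of 'qkvf'):
     ε  q  k  v  f
  ε  0  1  2  3  4
  q  1  0  1  2  3
  k  2  1  0  1  2
  v  3  2  1  0  1
  t  4  3  2  1  1
  r  5  4  3  2  2
The bottom-right entry gives D[5][4] = 2, so no sequence of fewer than 2 edits works. Backtracking through the table gives one optimal edit sequence (2 edits):
  qkvtr → qkvr (del t @4)
  qkvr → qkvf (sub r→f @4)
Edit distance = 2.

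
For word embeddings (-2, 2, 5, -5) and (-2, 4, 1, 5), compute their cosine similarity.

With u = (-2, 2, 5, -5), v = (-2, 4, 1, 5):
u·v = (-2)·(-2) + 2·4 + 5·1 + (-5)·5 = 4 + 8 + 5 + (-25) = -8.
|u| = √((-2)² + 2² + 5² + (-5)²) = √58, |v| = √((-2)² + 4² + 1² + 5²) = √46, so |u||v| = √(58·46) = √2668.
cos θ = (u·v)/(|u||v|) = -8/√2668 ≈ -0.1549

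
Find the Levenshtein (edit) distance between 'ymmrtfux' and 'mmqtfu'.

Let D[i][j] be the edit distance between the first i characters of 'ymmrtfux' and the first j characters of 'mmqtfu', with D[i][0] = i, D[0][j] = j, and D[i][j] = D[i-1][j-1] if the characters match, else 1 + min(D[i-1][j], D[i][j-1], D[i-1][j-1]). Filling the table (rows: prefixes of 'ymmrtfux', columns: prefixes of 'mmqtfu'):
     ε  m  m  q  t  f  u
  ε  0  1  2  3  4  5  6
  y  1  1  2  3  4  5  6
  m  2  1  1  2  3  4  5
  m  3  2  1  2  3  4  5
  r  4  3  2  2  3  4  5
  t  5  4  3  3  2  3  4
  f  6  5  4  4  3  2  3
  u  7  6  5  5  4  3  2
  x  8  7  6  6  5  4  3
The bottom-right entry gives D[8][6] = 3, so no sequence of fewer than 3 edits works. Backtracking through the table gives one optimal edit sequence (3 edits):
  ymmrtfux → mmrtfux (del y @1)
  mmrtfux → mmqtfux (sub r→q @3)
  mmqtfux → mmqtfu (del x @7)
Edit distance = 3.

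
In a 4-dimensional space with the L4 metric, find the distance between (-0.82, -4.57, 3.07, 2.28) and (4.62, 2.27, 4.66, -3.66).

(Σ|x_i - y_i|^4)^(1/4) = (|-0.82 - 4.62|^4 + |-4.57 - 2.27|^4 + |3.07 - 4.66|^4 + |2.28 - (-3.66)|^4)^(1/4)
= (5.44^4 + 6.84^4 + 1.59^4 + 5.94^4)^(1/4) ≈ (875.7812 + 2188.8924 + 6.3913 + 1244.9324)^(1/4) = (4315.9973)^(1/4) ≈ 8.1053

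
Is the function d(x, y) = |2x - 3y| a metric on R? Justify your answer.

No. d fails symmetry: d(8, 9) = |2·8 - 3·9| = |-11| = 11, but d(9, 8) = |2·9 - 3·8| = |-6| = 6. Since 11 ≠ 6, d(x,y) ≠ d(y,x) in general.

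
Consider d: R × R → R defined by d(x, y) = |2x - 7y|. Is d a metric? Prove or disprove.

No. d fails symmetry: d(6, 7) = |2·6 - 7·7| = |-37| = 37, but d(7, 6) = |2·7 - 7·6| = |-28| = 28. Since 37 ≠ 28, d(x,y) ≠ d(y,x) in general.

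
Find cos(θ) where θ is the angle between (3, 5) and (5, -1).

With u = (3, 5), v = (5, -1):
u·v = 3·5 + 5·(-1) = 15 + (-5) = 10.
|u| = √(3² + 5²) = √34, |v| = √(5² + (-1)²) = √26, so |u||v| = √(34·26) = √884.
cos θ = (u·v)/(|u||v|) = 10/√884 ≈ 0.3363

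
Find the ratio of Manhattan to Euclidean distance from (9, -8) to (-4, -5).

L1 = |9 - (-4)| + |-8 - (-5)| = 13 + 3 = 16
L2 = √(13² + 3²) = √178 ≈ 13.3417
L1 ≥ L2 always (equality iff movement is along one axis); L1 > L2 here.
Ratio L1/L2 = 16/√178 ≈ 1.1993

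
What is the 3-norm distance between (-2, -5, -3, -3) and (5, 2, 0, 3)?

(Σ|x_i - y_i|^3)^(1/3) = (|-2 - 5|^3 + |-5 - 2|^3 + |-3 - 0|^3 + |-3 - 3|^3)^(1/3)
= (7^3 + 7^3 + 3^3 + 6^3)^(1/3) = (343 + 343 + 27 + 216)^(1/3) = (929)^(1/3) ≈ 9.7575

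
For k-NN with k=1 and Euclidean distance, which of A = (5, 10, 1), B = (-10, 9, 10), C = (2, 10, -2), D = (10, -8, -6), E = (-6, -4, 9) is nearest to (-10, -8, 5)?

Distances: d(A) ≈ 23.7697, d(B) ≈ 17.72, d(C) ≈ 22.7376, d(D) ≈ 22.8254, d(E) ≈ 6.9282. Nearest: E = (-6, -4, 9) with distance 6.9282.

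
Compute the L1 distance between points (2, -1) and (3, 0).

Σ|x_i - y_i| = |2 - 3| + |-1 - 0| = 1 + 1 = 2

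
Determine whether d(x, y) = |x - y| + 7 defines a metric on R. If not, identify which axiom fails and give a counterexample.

No. d fails identity of indiscernibles (specifically d(x,x) = 0): d(-6, -6) = |-6 - (-6)| + 7 = 0 + 7 = 7 ≠ 0.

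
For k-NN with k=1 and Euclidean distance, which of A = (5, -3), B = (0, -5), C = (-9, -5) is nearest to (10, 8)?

Distances: d(A) ≈ 12.083, d(B) ≈ 16.4012, d(C) ≈ 23.0217. Nearest: A = (5, -3) with distance 12.083.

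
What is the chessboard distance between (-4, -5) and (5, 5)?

max(|x_i - y_i|) = max(|-4 - 5|, |-5 - 5|) = max(9, 10) = 10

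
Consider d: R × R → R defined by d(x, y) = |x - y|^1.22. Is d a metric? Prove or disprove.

No. d(x,y) = |x-y|^1.22 fails the triangle inequality since p = 1.22 > 1. Counterexample: x = -3, y = 6, z = 10. d(x,z) = |-3 - 10|^1.22 = 13^1.22 ≈ 22.8566, but d(x,y) + d(y,z) = 9^1.22 + 4^1.22 ≈ 14.5941 + 5.4264 = 20.0205. Since 22.8566 > 20.0205, the triangle inequality is violated.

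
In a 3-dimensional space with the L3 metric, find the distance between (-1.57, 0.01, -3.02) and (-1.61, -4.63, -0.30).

(Σ|x_i - y_i|^3)^(1/3) = (|-1.57 - (-1.61)|^3 + |0.01 - (-4.63)|^3 + |-3.02 - (-0.3)|^3)^(1/3)
= (0.04^3 + 4.64^3 + 2.72^3)^(1/3) ≈ (0.0001 + 99.8973 + 20.1236)^(1/3) = (120.021)^(1/3) ≈ 4.9327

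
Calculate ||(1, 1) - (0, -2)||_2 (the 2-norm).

(Σ|x_i - y_i|^2)^(1/2) = (|1 - 0|^2 + |1 - (-2)|^2)^(1/2)
= (1^2 + 3^2)^(1/2) = (1 + 9)^(1/2) = (10)^(1/2) ≈ 3.1623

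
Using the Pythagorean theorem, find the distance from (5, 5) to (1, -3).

√(Σ(x_i - y_i)²) = √((5 - 1)² + (5 - (-3))²)
= √(4² + 8²) = √(16 + 64) = √80 ≈ 8.9443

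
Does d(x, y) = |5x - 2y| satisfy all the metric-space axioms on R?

No. d fails symmetry: d(5, 9) = |5·5 - 2·9| = |7| = 7, but d(9, 5) = |5·9 - 2·5| = |35| = 35. Since 7 ≠ 35, d(x,y) ≠ d(y,x) in general.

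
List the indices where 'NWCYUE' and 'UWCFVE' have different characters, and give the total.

Differing positions: 1, 4, 5. Hamming distance = 3.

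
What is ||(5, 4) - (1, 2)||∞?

max(|x_i - y_i|) = max(|5 - 1|, |4 - 2|) = max(4, 2) = 4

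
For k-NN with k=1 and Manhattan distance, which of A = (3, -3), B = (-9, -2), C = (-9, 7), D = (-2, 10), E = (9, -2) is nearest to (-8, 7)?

Distances: d(A) = 21, d(B) = 10, d(C) = 1, d(D) = 9, d(E) = 26. Nearest: C = (-9, 7) with distance 1.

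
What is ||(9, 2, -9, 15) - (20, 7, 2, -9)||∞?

max(|x_i - y_i|) = max(|9 - 20|, |2 - 7|, |-9 - 2|, |15 - (-9)|) = max(11, 5, 11, 24) = 24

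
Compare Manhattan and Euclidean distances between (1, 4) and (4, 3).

L1 = |1 - 4| + |4 - 3| = 3 + 1 = 4
L2 = √(3² + 1²) = √10 ≈ 3.1623
L1 ≥ L2 always (equality iff movement is along one axis); L1 > L2 here.
Ratio L1/L2 = 4/√10 ≈ 1.2649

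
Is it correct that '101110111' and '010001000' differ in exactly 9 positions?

Differing positions: 1, 2, 3, 4, 5, 6, 7, 8, 9. Hamming distance = 9, so the claim is true.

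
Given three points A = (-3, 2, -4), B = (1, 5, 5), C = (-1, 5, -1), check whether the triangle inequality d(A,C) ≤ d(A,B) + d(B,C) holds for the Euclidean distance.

d(A,B) = √(4² + 3² + 9²) = √106 ≈ 10.2956, d(B,C) = √(2² + 0² + 6²) = √40 ≈ 6.3246, d(A,C) = √(2² + 3² + 3²) = √22 ≈ 4.6904.
d(A,C) ≈ 4.6904 ≤ 10.2956 + 6.3246 = 16.6202. Triangle inequality is satisfied.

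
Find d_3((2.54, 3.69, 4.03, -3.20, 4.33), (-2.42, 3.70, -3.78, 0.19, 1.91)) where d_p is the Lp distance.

(Σ|x_i - y_i|^3)^(1/3) = (|2.54 - (-2.42)|^3 + |3.69 - 3.7|^3 + |4.03 - (-3.78)|^3 + |-3.2 - 0.19|^3 + |4.33 - 1.91|^3)^(1/3)
= (4.96^3 + 0.01^3 + 7.81^3 + 3.39^3 + 2.42^3)^(1/3) ≈ (122.0239 + 0 + 476.3795 + 38.9582 + 14.1725)^(1/3) = (651.5341)^(1/3) ≈ 8.6692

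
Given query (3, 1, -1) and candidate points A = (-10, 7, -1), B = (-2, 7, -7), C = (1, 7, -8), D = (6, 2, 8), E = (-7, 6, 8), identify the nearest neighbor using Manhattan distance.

Distances: d(A) = 19, d(B) = 17, d(C) = 15, d(D) = 13, d(E) = 24. Nearest: D = (6, 2, 8) with distance 13.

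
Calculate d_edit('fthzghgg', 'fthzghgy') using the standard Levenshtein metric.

Let D[i][j] be the edit distance between the first i characters of 'fthzghgg' and the first j characters of 'fthzghgy', with D[i][0] = i, D[0][j] = j, and D[i][j] = D[i-1][j-1] if the characters match, else 1 + min(D[i-1][j], D[i][j-1], D[i-1][j-1]). Filling the table (rows: prefixes of 'fthzghgg', columns: prefixes of 'fthzghgy'):
     ε  f  t  h  z  g  h  g  y
  ε  0  1  2  3  4  5  6  7  8
  f  1  0  1  2  3  4  5  6  7
  t  2  1  0  1  2  3  4  5  6
  h  3  2  1  0  1  2  3  4  5
  z  4  3  2  1  0  1  2  3  4
  g  5  4  3  2  1  0  1  2  3
  h  6  5  4  3  2  1  0  1  2
  g  7  6  5  4  3  2  1  0  1
  g  8  7  6  5  4  3  2  1  1
The bottom-right entry gives D[8][8] = 1, so no sequence of fewer than 1 edit works. Backtracking through the table gives one optimal edit sequence (1 edit):
  fthzghgg → fthzghgy (sub g→y @8)
Edit distance = 1.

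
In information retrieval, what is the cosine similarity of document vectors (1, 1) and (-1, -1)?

With u = (1, 1), v = (-1, -1):
u·v = 1·(-1) + 1·(-1) = (-1) + (-1) = -2.
|u| = √(1² + 1²) = √2, |v| = √((-1)² + (-1)²) = √2, so |u||v| = √(2·2) = √4 = 2.
cos θ = (u·v)/(|u||v|) = -2/2 = -1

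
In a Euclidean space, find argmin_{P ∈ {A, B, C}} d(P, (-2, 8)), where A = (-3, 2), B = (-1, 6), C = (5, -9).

Distances: d(A) ≈ 6.0828, d(B) ≈ 2.2361, d(C) ≈ 18.3848. Nearest: B = (-1, 6) with distance 2.2361.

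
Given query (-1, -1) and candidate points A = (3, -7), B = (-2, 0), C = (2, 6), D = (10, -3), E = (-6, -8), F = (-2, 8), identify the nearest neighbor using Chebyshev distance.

Distances: d(A) = 6, d(B) = 1, d(C) = 7, d(D) = 11, d(E) = 7, d(F) = 9. Nearest: B = (-2, 0) with distance 1.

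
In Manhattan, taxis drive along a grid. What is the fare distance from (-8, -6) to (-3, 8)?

Σ|x_i - y_i| = |-8 - (-3)| + |-6 - 8| = 5 + 14 = 19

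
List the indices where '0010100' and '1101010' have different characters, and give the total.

Differing positions: 1, 2, 3, 4, 5, 6. Hamming distance = 6.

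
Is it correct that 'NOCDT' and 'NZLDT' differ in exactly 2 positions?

Differing positions: 2, 3. Hamming distance = 2, so the claim is true.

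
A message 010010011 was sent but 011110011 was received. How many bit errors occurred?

Differing positions: 3, 4. Hamming distance = 2.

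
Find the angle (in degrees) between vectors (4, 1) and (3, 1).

With u = (4, 1), v = (3, 1):
u·v = 4·3 + 1·1 = 12 + 1 = 13.
|u| = √(4² + 1²) = √17, |v| = √(3² + 1²) = √10, so |u||v| = √(17·10) = √170.
cos θ = (u·v)/(|u||v|) = 13/√170 ≈ 0.997054
θ = arccos(0.997054) ≈ 4.4°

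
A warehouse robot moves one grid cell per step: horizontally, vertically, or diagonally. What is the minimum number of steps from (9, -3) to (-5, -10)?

max(|x_i - y_i|) = max(|9 - (-5)|, |-3 - (-10)|) = max(14, 7) = 14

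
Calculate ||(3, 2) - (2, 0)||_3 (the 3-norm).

(Σ|x_i - y_i|^3)^(1/3) = (|3 - 2|^3 + |2 - 0|^3)^(1/3)
= (1^3 + 2^3)^(1/3) = (1 + 8)^(1/3) = (9)^(1/3) ≈ 2.0801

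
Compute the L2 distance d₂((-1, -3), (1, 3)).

√(Σ(x_i - y_i)²) = √((-1 - 1)² + (-3 - 3)²)
= √((-2)² + (-6)²) = √(4 + 36) = √40 ≈ 6.3246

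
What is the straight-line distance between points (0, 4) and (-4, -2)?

√(Σ(x_i - y_i)²) = √((0 - (-4))² + (4 - (-2))²)
= √(4² + 6²) = √(16 + 36) = √52 ≈ 7.2111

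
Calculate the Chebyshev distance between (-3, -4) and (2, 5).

max(|x_i - y_i|) = max(|-3 - 2|, |-4 - 5|) = max(5, 9) = 9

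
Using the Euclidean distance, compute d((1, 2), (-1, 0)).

(Σ|x_i - y_i|^2)^(1/2) = (|1 - (-1)|^2 + |2 - 0|^2)^(1/2)
= (2^2 + 2^2)^(1/2) = (4 + 4)^(1/2) = (8)^(1/2) ≈ 2.8284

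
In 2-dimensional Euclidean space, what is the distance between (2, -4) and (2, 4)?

√(Σ(x_i - y_i)²) = √((2 - 2)² + (-4 - 4)²)
= √(0² + (-8)²) = √(0 + 64) = √64 = 8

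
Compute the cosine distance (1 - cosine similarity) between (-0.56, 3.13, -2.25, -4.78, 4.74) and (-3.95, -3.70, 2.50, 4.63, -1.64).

With u = (-0.56, 3.13, -2.25, -4.78, 4.74), v = (-3.95, -3.70, 2.50, 4.63, -1.64):
u·v = (-0.56)·(-3.95) + 3.13·(-3.7) + (-2.25)·2.5 + (-4.78)·4.63 + 4.74·(-1.64) = 2.212 + (-11.581) + (-5.625) + (-22.1314) + (-7.7736) = -44.899.
|u| = √((-0.56)² + 3.13² + (-2.25)² + (-4.78)² + 4.74²) = √(0.3136 + 9.7969 + 5.0625 + 22.8484 + 22.4676) = √60.489, |v| = √((-3.95)² + (-3.7)² + 2.5² + 4.63² + (-1.64)²) = √(15.6025 + 13.69 + 6.25 + 21.4369 + 2.6896) = √59.669.
cos θ = (u·v)/(|u||v|) = -44.899/(√60.489·√59.669) ≈ -0.7474
Cosine distance = 1 - cos θ ≈ 1 - (-0.7474) = 1.7474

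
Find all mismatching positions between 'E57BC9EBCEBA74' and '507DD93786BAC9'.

Differing positions: 1, 2, 4, 5, 7, 8, 9, 10, 13, 14. Hamming distance = 10.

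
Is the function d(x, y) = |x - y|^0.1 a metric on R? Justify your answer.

Yes. With 0 < p = 0.1 ≤ 1, d(x,y) = |x-y|^0.1 is a metric on R. Non-negativity and symmetry are immediate; |x-y|^0.1 = 0 ⟺ |x-y| = 0 ⟺ x = y. For the triangle inequality, the function t ↦ t^0.1 is subadditive on [0,∞) when p ≤ 1, so |x-z|^0.1 ≤ (|x-y| + |y-z|)^0.1 ≤ |x-y|^0.1 + |y-z|^0.1.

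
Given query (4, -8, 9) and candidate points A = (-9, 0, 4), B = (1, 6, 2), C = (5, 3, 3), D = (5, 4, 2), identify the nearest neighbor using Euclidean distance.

Distances: d(A) ≈ 16.0624, d(B) ≈ 15.9374, d(C) ≈ 12.5698, d(D) ≈ 13.9284. Nearest: C = (5, 3, 3) with distance 12.5698.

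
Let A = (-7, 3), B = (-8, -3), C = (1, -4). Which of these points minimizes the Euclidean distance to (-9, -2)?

Distances: d(A) ≈ 5.3852, d(B) ≈ 1.4142, d(C) ≈ 10.198. Nearest: B = (-8, -3) with distance 1.4142.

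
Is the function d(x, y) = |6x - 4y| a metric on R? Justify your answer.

No. d fails symmetry: d(4, 3) = |6·4 - 4·3| = |12| = 12, but d(3, 4) = |6·3 - 4·4| = |2| = 2. Since 12 ≠ 2, d(x,y) ≠ d(y,x) in general.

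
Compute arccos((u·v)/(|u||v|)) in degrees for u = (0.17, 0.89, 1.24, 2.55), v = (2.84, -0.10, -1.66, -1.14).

With u = (0.17, 0.89, 1.24, 2.55), v = (2.84, -0.10, -1.66, -1.14):
u·v = 0.17·2.84 + 0.89·(-0.1) + 1.24·(-1.66) + 2.55·(-1.14) = 0.4828 + (-0.089) + (-2.0584) + (-2.907) = -4.5716.
|u| = √(0.17² + 0.89² + 1.24² + 2.55²) = √(0.0289 + 0.7921 + 1.5376 + 6.5025) = √8.8611, |v| = √(2.84² + (-0.1)² + (-1.66)² + (-1.14)²) = √(8.0656 + 0.01 + 2.7556 + 1.2996) = √12.1308.
cos θ = (u·v)/(|u||v|) = -4.5716/(√8.8611·√12.1308) ≈ -0.44094
θ = arccos(-0.44094) ≈ 116.16°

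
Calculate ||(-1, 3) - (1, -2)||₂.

√(Σ(x_i - y_i)²) = √((-1 - 1)² + (3 - (-2))²)
= √((-2)² + 5²) = √(4 + 25) = √29 ≈ 5.3852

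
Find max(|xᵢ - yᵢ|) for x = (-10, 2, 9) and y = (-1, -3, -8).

max(|x_i - y_i|) = max(|-10 - (-1)|, |2 - (-3)|, |9 - (-8)|) = max(9, 5, 17) = 17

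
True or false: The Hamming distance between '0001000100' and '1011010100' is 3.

Differing positions: 1, 3, 6. Hamming distance = 3, so the claim is true.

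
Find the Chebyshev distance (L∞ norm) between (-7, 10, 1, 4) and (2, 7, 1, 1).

max(|x_i - y_i|) = max(|-7 - 2|, |10 - 7|, |1 - 1|, |4 - 1|) = max(9, 3, 0, 3) = 9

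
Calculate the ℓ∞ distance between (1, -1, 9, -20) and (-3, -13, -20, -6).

max(|x_i - y_i|) = max(|1 - (-3)|, |-1 - (-13)|, |9 - (-20)|, |-20 - (-6)|) = max(4, 12, 29, 14) = 29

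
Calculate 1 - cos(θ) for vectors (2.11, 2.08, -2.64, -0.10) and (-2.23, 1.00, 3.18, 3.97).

With u = (2.11, 2.08, -2.64, -0.10), v = (-2.23, 1.00, 3.18, 3.97):
u·v = 2.11·(-2.23) + 2.08·1 + (-2.64)·3.18 + (-0.1)·3.97 = (-4.7053) + 2.08 + (-8.3952) + (-0.397) = -11.4175.
|u| = √(2.11² + 2.08² + (-2.64)² + (-0.1)²) = √(4.4521 + 4.3264 + 6.9696 + 0.01) = √15.7581, |v| = √((-2.23)² + 1² + 3.18² + 3.97²) = √(4.9729 + 1 + 10.1124 + 15.7609) = √31.8462.
cos θ = (u·v)/(|u||v|) = -11.4175/(√15.7581·√31.8462) ≈ -0.5097
Cosine distance = 1 - cos θ ≈ 1 - (-0.5097) = 1.5097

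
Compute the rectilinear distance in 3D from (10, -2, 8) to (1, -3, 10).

Σ|x_i - y_i| = |10 - 1| + |-2 - (-3)| + |8 - 10| = 9 + 1 + 2 = 12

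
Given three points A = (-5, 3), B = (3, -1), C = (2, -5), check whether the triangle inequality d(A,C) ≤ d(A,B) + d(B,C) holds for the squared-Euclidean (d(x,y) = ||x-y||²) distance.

d(A,B) = 8² + 4² = 80, d(B,C) = 1² + 4² = 17, d(A,C) = 7² + 8² = 113.
d(A,C) = 113 > 80 + 17 = 97. Triangle inequality is VIOLATED. (Squared-Euclidean is not a metric — this is a counterexample.)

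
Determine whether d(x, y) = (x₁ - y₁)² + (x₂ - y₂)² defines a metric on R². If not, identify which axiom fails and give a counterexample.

No. The squared Euclidean distance fails the triangle inequality. Counterexample: x = (0, 0), y = (1, 3), z = (2, 6). d(x,z) = 2² + 6² = 40, but d(x,y) + d(y,z) = (1² + 3²) + (1² + 3²) = 10 + 10 = 20. Since 40 > 20, the triangle inequality is violated. (Note: √d, the ordinary Euclidean distance, IS a metric.)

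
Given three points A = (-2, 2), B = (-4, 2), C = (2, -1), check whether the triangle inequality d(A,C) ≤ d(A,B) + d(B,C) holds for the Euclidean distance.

d(A,B) = √(2² + 0²) = √4 = 2, d(B,C) = √(6² + 3²) = √45 ≈ 6.7082, d(A,C) = √(4² + 3²) = √25 = 5.
d(A,C) = 5 ≤ 2 + 6.7082 = 8.7082. Triangle inequality is satisfied.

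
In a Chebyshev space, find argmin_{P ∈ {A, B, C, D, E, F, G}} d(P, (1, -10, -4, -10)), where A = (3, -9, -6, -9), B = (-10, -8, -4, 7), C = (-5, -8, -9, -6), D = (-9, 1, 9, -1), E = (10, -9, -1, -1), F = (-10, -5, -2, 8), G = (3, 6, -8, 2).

Distances: d(A) = 2, d(B) = 17, d(C) = 6, d(D) = 13, d(E) = 9, d(F) = 18, d(G) = 16. Nearest: A = (3, -9, -6, -9) with distance 2.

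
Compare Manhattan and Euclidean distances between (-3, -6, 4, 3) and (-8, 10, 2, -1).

L1 = |-3 - (-8)| + |-6 - 10| + |4 - 2| + |3 - (-1)| = 5 + 16 + 2 + 4 = 27
L2 = √(5² + 16² + 2² + 4²) = √301 ≈ 17.3494
L1 ≥ L2 always (equality iff movement is along one axis); L1 > L2 here.
Ratio L1/L2 = 27/√301 ≈ 1.5563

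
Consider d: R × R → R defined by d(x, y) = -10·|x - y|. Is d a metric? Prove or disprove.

No. With c = -10 < 0, d fails non-negativity: d(7, 13) = -10·|7 - 13| = -10·6 = -60 < 0.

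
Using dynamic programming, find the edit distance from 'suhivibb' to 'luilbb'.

Let D[i][j] be the edit distance between the first i characters of 'suhivibb' and the first j characters of 'luilbb', with D[i][0] = i, D[0][j] = j, and D[i][j] = D[i-1][j-1] if the characters match, else 1 + min(D[i-1][j], D[i][j-1], D[i-1][j-1]). Filling the table (rows: prefixes of 'suhivibb', columns: prefixes of 'luilbb'):
     ε  l  u  i  l  b  b
  ε  0  1  2  3  4  5  6
  s  1  1  2  3  4  5  6
  u  2  2  1  2  3  4  5
  h  3  3  2  2  3  4  5
  i  4  4  3  2  3  4  5
  v  5  5  4  3  3  4  5
  i  6  6  5  4  4  4  5
  b  7  7  6  5  5  4  4
  b  8  8  7  6  6  5  4
The bottom-right entry gives D[8][6] = 4, so no sequence of fewer than 4 edits works. Backtracking through the table gives one optimal edit sequence (4 edits):
  suhivibb → luhivibb (sub s→l @1)
  luhivibb → luivibb (del h @3)
  luivibb → luiibb (del v @4)
  luiibb → luilbb (sub i→l @4)
Edit distance = 4.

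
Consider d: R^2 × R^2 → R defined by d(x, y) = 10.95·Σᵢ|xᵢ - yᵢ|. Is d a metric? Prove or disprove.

Yes. The L1 (Manhattan) norm induces a metric on R^2, and multiplying a metric by a positive constant 10.95 > 0 preserves all four axioms: non-negativity (10.95·||x-y|| ≥ 0), identity (10.95·||x-y|| = 0 ⟺ ||x-y|| = 0 ⟺ x = y), symmetry (||x-y|| = ||y-x||), and the triangle inequality (10.95·||x-z|| ≤ 10.95·||x-y|| + 10.95·||y-z||). So d is a metric.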